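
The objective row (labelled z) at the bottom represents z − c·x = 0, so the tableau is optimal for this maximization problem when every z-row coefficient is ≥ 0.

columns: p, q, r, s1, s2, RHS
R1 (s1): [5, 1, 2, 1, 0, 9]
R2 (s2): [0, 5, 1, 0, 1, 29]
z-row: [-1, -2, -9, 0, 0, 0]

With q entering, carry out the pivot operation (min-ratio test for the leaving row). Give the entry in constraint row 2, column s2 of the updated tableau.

1/5

Ratio test on column q — row 1: 9/1 = 9; row 2: 29/5 = 29/5. Minimum is 29/5 at row 2 (s2 leaves); pivot element 5.
Divide row 2 by 5; eliminate column q from the other rows.
In the new row 2, the s2 entry is the old entry divided by the pivot: 1/5 = 1/5.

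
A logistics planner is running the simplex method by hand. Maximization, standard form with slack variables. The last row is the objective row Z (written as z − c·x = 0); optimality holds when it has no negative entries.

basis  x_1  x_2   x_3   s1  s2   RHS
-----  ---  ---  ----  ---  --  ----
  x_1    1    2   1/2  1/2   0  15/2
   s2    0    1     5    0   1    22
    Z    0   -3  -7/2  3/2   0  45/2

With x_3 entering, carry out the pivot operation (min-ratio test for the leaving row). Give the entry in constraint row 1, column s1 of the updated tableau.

Ratio test on column x_3 — row 1: (15/2)/(1/2) = 15; row 2: 22/5 = 22/5. Minimum is 22/5 at row 2 (s2 leaves); pivot element 5.
Divide row 2 by 5; eliminate column x_3 from the other rows.
Row 1 update in column s1: 1/2 − (1/2)·0 = 1/2.

1/2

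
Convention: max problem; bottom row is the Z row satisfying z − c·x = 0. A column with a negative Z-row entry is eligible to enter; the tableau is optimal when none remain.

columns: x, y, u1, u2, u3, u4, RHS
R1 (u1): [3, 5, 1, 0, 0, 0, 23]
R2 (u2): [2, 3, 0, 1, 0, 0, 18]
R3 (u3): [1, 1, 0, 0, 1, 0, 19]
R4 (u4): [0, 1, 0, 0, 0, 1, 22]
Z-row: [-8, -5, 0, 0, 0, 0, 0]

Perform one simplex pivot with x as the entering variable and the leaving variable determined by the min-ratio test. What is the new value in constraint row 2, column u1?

-2/3

Ratio test on column x — row 1: 23/3 = 23/3; row 2: 18/2 = 9; row 3: 19/1 = 19; row 4: entry 0 ≤ 0. Minimum is 23/3 at row 1 (u1 leaves); pivot element 3.
Divide row 1 by 3; eliminate column x from the other rows.
Row 2 update in column u1: 0 − 2·(1/3) = -2/3.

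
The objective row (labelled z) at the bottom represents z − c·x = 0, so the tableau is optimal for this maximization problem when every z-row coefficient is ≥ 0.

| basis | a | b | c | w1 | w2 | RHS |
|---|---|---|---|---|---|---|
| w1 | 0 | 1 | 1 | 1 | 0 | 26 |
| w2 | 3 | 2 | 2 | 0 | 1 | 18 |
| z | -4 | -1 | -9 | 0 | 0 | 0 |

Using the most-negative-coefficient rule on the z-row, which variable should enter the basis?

Negative z-row entries: a: -4, b: -1, c: -9.
The most negative is -9 in column c, so c enters.

c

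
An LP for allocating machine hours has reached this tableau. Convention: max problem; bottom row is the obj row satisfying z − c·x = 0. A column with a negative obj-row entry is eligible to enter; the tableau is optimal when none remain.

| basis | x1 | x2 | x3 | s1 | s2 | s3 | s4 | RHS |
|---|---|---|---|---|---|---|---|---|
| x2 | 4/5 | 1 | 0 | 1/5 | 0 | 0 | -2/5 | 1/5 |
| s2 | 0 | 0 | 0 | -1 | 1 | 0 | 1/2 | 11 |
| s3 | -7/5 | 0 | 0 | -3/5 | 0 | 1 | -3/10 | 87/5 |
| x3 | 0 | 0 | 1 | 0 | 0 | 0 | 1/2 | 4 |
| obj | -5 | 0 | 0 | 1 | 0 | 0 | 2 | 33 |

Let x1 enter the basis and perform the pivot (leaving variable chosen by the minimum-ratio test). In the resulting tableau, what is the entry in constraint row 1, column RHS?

Ratio test on column x1 — row 1: (1/5)/(4/5) = 1/4; row 2: entry 0 ≤ 0; row 3: entry -7/5 ≤ 0; row 4: entry 0 ≤ 0. Minimum is 1/4 at row 1 (x2 leaves); pivot element 4/5.
Divide row 1 by 4/5; eliminate column x1 from the other rows.
In the new row 1, the RHS entry is the old entry divided by the pivot: (1/5)/(4/5) = 1/4.

1/4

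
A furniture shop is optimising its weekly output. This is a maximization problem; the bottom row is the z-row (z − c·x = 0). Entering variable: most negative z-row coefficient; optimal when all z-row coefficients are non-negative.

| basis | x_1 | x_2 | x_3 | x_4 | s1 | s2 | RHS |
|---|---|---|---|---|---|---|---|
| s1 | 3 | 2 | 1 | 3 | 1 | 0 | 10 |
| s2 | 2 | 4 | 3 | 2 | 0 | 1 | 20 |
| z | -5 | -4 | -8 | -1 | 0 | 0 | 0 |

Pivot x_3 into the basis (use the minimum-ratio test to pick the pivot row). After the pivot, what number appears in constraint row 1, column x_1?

Ratio test on column x_3 — row 1: 10/1 = 10; row 2: 20/3 = 20/3. Minimum is 20/3 at row 2 (s2 leaves); pivot element 3.
Divide row 2 by 3; eliminate column x_3 from the other rows.
Row 1 update in column x_1: 3 − 1·(2/3) = 7/3.

7/3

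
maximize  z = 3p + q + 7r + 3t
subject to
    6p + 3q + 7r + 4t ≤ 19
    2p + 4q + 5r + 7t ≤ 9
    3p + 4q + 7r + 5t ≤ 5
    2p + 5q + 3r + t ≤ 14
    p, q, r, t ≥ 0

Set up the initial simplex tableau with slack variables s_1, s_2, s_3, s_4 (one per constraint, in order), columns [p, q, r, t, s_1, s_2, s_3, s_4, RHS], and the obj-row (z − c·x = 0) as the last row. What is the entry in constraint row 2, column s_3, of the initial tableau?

Slack s_3 belongs to constraint 3; its column is the unit vector e_3, so the entry in row 2 is 0.

0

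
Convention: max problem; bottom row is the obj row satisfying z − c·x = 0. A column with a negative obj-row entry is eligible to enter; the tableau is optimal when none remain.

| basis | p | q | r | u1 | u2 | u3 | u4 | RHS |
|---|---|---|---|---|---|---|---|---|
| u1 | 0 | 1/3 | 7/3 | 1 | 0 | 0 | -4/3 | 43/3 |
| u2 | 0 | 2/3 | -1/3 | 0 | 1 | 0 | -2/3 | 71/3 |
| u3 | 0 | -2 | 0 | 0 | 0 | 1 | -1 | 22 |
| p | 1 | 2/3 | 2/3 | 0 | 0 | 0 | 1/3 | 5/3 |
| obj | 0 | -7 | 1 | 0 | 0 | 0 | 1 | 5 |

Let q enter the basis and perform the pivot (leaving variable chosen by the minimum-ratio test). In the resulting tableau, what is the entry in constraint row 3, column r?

2

Ratio test on column q — row 1: (43/3)/(1/3) = 43; row 2: (71/3)/(2/3) = 71/2; row 3: entry -2 ≤ 0; row 4: (5/3)/(2/3) = 5/2. Minimum is 5/2 at row 4 (p leaves); pivot element 2/3.
Divide row 4 by 2/3; eliminate column q from the other rows.
Row 3 update in column r: 0 − (-2)·1 = 2.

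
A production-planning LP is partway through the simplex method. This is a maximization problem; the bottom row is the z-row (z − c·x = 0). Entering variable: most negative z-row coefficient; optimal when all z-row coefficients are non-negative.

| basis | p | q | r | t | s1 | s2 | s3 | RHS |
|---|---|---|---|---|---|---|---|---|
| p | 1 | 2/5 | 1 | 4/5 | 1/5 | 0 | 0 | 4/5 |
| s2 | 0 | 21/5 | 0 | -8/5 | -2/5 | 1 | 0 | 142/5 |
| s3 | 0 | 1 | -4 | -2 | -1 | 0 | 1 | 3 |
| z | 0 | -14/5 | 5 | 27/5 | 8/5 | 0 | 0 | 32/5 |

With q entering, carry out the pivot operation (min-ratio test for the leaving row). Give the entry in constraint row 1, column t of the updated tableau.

2

Ratio test on column q — row 1: (4/5)/(2/5) = 2; row 2: (142/5)/(21/5) = 142/21; row 3: 3/1 = 3. Minimum is 2 at row 1 (p leaves); pivot element 2/5.
Divide row 1 by 2/5; eliminate column q from the other rows.
In the new row 1, the t entry is the old entry divided by the pivot: (4/5)/(2/5) = 2.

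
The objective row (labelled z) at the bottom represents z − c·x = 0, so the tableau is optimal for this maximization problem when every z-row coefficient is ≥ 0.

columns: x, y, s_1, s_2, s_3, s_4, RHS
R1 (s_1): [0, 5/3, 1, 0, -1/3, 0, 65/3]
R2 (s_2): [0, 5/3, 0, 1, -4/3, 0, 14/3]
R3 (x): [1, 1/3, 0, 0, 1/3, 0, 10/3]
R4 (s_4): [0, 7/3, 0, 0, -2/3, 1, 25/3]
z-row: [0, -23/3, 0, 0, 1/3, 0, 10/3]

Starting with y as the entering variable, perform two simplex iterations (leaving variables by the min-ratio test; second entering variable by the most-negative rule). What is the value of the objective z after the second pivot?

Ratio test on column y — row 1: (65/3)/(5/3) = 13; row 2: (14/3)/(5/3) = 14/5; row 3: (10/3)/(1/3) = 10; row 4: (25/3)/(7/3) = 25/7. Minimum is 14/5 at row 2 (s_2 leaves); pivot element 5/3.
Pivot on row 2; the z-row RHS becomes 10/3 − (-23/3)·(14/5) = 124/5.
Next entering variable (most negative z-row entry -29/5): s_3.
Ratio test on column s_3 — row 1: 17/1 = 17; row 2: entry -4/5 ≤ 0; row 3: (12/5)/(3/5) = 4; row 4: (9/5)/(6/5) = 3/2. Minimum is 3/2 at row 4 (s_4 leaves); pivot element 6/5.
After the second pivot the z-row RHS is 124/5 − (-29/5)·(3/2) = 67/2.

67/2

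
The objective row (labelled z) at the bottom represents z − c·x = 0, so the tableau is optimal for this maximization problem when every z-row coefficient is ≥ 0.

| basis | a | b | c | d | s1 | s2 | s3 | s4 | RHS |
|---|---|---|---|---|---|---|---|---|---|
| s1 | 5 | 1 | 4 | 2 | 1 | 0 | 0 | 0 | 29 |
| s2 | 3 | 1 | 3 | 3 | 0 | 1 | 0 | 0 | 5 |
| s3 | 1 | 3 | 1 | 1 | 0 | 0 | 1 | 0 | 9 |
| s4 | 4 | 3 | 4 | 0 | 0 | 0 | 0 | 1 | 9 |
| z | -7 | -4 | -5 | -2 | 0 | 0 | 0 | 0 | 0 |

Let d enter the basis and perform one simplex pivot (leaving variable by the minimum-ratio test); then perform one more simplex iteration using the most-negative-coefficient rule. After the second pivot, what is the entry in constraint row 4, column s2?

-4/3

Ratio test on column d — row 1: 29/2 = 29/2; row 2: 5/3 = 5/3; row 3: 9/1 = 9; row 4: entry 0 ≤ 0. Minimum is 5/3 at row 2 (s2 leaves); pivot element 3.
Divide row 2 by 3; eliminate column d from the other rows.
Second iteration: most negative z-row entry is -5 in column a, so a enters.
Ratio test on column a — row 1: (77/3)/3 = 77/9; row 2: (5/3)/1 = 5/3; row 3: entry 0 ≤ 0; row 4: 9/4 = 9/4. Minimum is 5/3 at row 2 (d leaves); pivot element 1.
Divide row 2 by 1; eliminate column a from the other rows.
After both pivots, the entry at constraint row 4, column s2 is -4/3.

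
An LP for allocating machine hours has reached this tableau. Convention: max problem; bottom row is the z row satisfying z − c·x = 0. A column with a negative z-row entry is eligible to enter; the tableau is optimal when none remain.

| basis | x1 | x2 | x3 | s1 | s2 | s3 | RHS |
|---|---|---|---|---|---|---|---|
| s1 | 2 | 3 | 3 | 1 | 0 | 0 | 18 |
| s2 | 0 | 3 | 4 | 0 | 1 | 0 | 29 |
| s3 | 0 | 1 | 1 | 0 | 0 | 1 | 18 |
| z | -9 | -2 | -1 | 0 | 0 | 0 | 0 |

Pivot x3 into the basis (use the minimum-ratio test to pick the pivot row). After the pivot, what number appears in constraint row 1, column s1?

1/3

Ratio test on column x3 — row 1: 18/3 = 6; row 2: 29/4 = 29/4; row 3: 18/1 = 18. Minimum is 6 at row 1 (s1 leaves); pivot element 3.
Divide row 1 by 3; eliminate column x3 from the other rows.
In the new row 1, the s1 entry is the old entry divided by the pivot: 1/3 = 1/3.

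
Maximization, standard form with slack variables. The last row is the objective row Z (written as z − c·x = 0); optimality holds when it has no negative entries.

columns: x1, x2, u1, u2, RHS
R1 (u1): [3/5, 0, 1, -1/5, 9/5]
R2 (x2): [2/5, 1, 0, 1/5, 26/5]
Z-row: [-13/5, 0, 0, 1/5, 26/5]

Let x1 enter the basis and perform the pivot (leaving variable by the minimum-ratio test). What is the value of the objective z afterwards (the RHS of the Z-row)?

13

Ratio test on column x1 — row 1: (9/5)/(3/5) = 3; row 2: (26/5)/(2/5) = 13. Minimum is 3 at row 1 (u1 leaves); pivot element 3/5.
Pivot on row 1; the Z-row RHS becomes 26/5 − (-13/5)·3 = 13.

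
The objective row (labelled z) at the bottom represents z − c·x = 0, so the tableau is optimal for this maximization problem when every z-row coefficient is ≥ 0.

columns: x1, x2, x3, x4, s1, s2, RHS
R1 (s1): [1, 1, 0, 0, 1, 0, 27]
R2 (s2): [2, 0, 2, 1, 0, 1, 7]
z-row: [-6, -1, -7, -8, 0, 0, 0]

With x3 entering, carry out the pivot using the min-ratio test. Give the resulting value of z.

49/2

Ratio test on column x3 — row 1: entry 0 ≤ 0; row 2: 7/2 = 7/2. Minimum is 7/2 at row 2 (s2 leaves); pivot element 2.
Pivot on row 2; the z-row RHS becomes 0 − (-7)·(7/2) = 49/2.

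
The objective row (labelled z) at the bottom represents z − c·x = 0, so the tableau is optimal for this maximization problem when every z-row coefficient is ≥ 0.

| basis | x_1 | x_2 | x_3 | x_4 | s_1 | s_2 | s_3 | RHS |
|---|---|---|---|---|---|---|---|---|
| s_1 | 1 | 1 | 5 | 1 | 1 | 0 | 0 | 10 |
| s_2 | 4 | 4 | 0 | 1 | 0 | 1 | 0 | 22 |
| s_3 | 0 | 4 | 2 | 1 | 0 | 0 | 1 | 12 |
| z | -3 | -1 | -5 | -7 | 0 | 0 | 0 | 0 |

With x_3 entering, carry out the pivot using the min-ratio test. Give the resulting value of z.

10

Ratio test on column x_3 — row 1: 10/5 = 2; row 2: entry 0 ≤ 0; row 3: 12/2 = 6. Minimum is 2 at row 1 (s_1 leaves); pivot element 5.
Pivot on row 1; the z-row RHS becomes 0 − (-5)·2 = 10.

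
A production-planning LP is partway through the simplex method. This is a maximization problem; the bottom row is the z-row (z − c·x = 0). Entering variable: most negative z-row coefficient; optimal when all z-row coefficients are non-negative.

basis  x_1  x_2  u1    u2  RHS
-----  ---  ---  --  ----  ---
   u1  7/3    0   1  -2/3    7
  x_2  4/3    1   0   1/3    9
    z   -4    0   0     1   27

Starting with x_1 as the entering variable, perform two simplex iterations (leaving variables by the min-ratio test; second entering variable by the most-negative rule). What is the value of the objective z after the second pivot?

40

Ratio test on column x_1 — row 1: 7/(7/3) = 3; row 2: 9/(4/3) = 27/4. Minimum is 3 at row 1 (u1 leaves); pivot element 7/3.
Pivot on row 1; the z-row RHS becomes 27 − (-4)·3 = 39.
Next entering variable (most negative z-row entry -1/7): u2.
Ratio test on column u2 — row 1: entry -2/7 ≤ 0; row 2: 5/(5/7) = 7. Minimum is 7 at row 2 (x_2 leaves); pivot element 5/7.
After the second pivot the z-row RHS is 39 − (-1/7)·7 = 40.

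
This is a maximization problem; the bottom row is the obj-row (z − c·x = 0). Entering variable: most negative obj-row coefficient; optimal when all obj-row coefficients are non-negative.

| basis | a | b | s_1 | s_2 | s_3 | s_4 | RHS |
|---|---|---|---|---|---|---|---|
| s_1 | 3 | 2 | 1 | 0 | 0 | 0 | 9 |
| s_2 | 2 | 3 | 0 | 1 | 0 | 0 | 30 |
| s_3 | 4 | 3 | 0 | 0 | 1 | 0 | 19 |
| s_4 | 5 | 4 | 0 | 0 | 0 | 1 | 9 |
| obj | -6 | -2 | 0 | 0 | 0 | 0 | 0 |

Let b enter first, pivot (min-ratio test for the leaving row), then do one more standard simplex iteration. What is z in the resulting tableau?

54/5

Ratio test on column b — row 1: 9/2 = 9/2; row 2: 30/3 = 10; row 3: 19/3 = 19/3; row 4: 9/4 = 9/4. Minimum is 9/4 at row 4 (s_4 leaves); pivot element 4.
Pivot on row 4; the obj-row RHS becomes 0 − (-2)·(9/4) = 9/2.
Next entering variable (most negative obj-row entry -7/2): a.
Ratio test on column a — row 1: (9/2)/(1/2) = 9; row 2: entry -7/4 ≤ 0; row 3: (49/4)/(1/4) = 49; row 4: (9/4)/(5/4) = 9/5. Minimum is 9/5 at row 4 (b leaves); pivot element 5/4.
After the second pivot the obj-row RHS is 9/2 − (-7/2)·(9/5) = 54/5.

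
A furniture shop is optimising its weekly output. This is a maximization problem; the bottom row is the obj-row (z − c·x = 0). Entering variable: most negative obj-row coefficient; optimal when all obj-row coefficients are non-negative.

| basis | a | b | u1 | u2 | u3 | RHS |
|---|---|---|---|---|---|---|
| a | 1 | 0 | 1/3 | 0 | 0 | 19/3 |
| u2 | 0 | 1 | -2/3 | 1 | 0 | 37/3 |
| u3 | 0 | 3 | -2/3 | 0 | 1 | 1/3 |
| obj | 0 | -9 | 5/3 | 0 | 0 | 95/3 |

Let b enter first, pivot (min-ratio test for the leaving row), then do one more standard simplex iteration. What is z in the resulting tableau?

39

Ratio test on column b — row 1: entry 0 ≤ 0; row 2: (37/3)/1 = 37/3; row 3: (1/3)/3 = 1/9. Minimum is 1/9 at row 3 (u3 leaves); pivot element 3.
Pivot on row 3; the obj-row RHS becomes 95/3 − (-9)·(1/9) = 98/3.
Next entering variable (most negative obj-row entry -1/3): u1.
Ratio test on column u1 — row 1: (19/3)/(1/3) = 19; row 2: entry -4/9 ≤ 0; row 3: entry -2/9 ≤ 0. Minimum is 19 at row 1 (a leaves); pivot element 1/3.
After the second pivot the obj-row RHS is 98/3 − (-1/3)·19 = 39.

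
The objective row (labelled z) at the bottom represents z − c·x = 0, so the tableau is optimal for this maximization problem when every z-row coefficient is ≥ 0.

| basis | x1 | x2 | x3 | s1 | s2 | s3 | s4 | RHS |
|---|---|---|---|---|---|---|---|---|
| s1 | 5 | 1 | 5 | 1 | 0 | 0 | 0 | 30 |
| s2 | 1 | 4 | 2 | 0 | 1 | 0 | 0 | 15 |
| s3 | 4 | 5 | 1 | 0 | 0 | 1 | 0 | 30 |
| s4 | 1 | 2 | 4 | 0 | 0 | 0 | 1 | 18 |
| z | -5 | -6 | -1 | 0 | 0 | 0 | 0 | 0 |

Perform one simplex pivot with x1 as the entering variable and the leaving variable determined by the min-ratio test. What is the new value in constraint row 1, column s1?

1/5

Ratio test on column x1 — row 1: 30/5 = 6; row 2: 15/1 = 15; row 3: 30/4 = 15/2; row 4: 18/1 = 18. Minimum is 6 at row 1 (s1 leaves); pivot element 5.
Divide row 1 by 5; eliminate column x1 from the other rows.
In the new row 1, the s1 entry is the old entry divided by the pivot: 1/5 = 1/5.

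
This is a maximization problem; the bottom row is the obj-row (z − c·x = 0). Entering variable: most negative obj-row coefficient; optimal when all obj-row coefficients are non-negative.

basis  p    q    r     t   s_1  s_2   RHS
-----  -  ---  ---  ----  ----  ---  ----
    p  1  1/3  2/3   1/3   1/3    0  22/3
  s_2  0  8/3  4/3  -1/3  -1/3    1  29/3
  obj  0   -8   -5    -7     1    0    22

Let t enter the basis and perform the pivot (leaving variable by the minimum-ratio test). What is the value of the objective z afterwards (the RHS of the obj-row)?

Ratio test on column t — row 1: (22/3)/(1/3) = 22; row 2: entry -1/3 ≤ 0. Minimum is 22 at row 1 (p leaves); pivot element 1/3.
Pivot on row 1; the obj-row RHS becomes 22 − (-7)·22 = 176.

176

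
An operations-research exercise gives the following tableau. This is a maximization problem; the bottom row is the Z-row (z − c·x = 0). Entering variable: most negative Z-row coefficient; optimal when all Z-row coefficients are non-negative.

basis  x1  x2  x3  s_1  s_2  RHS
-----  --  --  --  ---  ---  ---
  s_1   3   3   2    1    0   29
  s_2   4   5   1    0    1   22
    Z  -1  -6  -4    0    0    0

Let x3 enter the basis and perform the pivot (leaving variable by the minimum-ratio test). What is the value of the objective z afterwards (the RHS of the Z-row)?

58

Ratio test on column x3 — row 1: 29/2 = 29/2; row 2: 22/1 = 22. Minimum is 29/2 at row 1 (s_1 leaves); pivot element 2.
Pivot on row 1; the Z-row RHS becomes 0 − (-4)·(29/2) = 58.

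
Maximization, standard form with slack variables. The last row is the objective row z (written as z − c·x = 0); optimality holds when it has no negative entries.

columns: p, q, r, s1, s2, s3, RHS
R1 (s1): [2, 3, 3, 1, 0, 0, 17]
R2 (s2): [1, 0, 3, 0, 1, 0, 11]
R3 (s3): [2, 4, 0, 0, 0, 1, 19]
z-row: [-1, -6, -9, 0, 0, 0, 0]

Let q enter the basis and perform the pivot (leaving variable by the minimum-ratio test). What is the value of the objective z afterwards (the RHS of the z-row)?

Ratio test on column q — row 1: 17/3 = 17/3; row 2: entry 0 ≤ 0; row 3: 19/4 = 19/4. Minimum is 19/4 at row 3 (s3 leaves); pivot element 4.
Pivot on row 3; the z-row RHS becomes 0 − (-6)·(19/4) = 57/2.

57/2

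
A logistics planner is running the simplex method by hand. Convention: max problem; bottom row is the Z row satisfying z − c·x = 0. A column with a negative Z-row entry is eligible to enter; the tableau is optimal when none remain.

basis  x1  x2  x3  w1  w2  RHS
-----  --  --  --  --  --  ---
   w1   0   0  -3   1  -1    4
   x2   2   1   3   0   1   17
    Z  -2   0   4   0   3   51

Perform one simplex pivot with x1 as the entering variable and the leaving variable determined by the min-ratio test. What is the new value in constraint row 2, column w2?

Ratio test on column x1 — row 1: entry 0 ≤ 0; row 2: 17/2 = 17/2. Minimum is 17/2 at row 2 (x2 leaves); pivot element 2.
Divide row 2 by 2; eliminate column x1 from the other rows.
In the new row 2, the w2 entry is the old entry divided by the pivot: 1/2 = 1/2.

1/2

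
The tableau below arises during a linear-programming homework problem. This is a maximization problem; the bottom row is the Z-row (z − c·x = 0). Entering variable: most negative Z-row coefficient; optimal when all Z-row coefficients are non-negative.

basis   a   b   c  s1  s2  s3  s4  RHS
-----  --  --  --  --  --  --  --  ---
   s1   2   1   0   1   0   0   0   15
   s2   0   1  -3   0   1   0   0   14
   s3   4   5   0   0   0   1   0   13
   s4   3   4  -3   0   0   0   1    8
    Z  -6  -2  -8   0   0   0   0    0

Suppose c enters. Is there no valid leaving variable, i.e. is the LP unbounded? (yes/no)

yes

Every constraint-row entry in column c is ≤ 0, so increasing c is unbounded.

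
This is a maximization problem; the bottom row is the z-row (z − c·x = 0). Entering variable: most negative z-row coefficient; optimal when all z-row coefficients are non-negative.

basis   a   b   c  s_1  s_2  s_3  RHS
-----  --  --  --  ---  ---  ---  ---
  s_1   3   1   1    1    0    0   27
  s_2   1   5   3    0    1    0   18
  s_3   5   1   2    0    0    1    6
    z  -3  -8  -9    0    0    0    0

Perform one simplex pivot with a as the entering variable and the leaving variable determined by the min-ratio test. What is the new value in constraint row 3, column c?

Ratio test on column a — row 1: 27/3 = 9; row 2: 18/1 = 18; row 3: 6/5 = 6/5. Minimum is 6/5 at row 3 (s_3 leaves); pivot element 5.
Divide row 3 by 5; eliminate column a from the other rows.
In the new row 3, the c entry is the old entry divided by the pivot: 2/5 = 2/5.

2/5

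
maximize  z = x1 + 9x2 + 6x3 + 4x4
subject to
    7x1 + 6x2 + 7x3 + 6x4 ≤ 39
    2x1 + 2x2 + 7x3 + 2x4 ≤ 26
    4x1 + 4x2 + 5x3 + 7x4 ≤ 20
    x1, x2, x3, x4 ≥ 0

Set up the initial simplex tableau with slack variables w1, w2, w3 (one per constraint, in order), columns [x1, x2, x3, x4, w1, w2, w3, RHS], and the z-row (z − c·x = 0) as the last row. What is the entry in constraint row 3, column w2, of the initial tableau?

0

Slack w2 belongs to constraint 2; its column is the unit vector e_2, so the entry in row 3 is 0.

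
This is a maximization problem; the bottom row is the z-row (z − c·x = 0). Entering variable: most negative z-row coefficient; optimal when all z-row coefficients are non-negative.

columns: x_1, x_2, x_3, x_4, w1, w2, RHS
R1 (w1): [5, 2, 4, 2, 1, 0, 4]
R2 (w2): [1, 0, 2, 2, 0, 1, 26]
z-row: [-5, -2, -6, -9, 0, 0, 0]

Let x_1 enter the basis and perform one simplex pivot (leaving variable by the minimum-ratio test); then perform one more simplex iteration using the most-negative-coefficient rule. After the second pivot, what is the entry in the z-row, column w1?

9/2

Ratio test on column x_1 — row 1: 4/5 = 4/5; row 2: 26/1 = 26. Minimum is 4/5 at row 1 (w1 leaves); pivot element 5.
Divide row 1 by 5; eliminate column x_1 from the other rows.
Second iteration: most negative z-row entry is -7 in column x_4, so x_4 enters.
Ratio test on column x_4 — row 1: (4/5)/(2/5) = 2; row 2: (126/5)/(8/5) = 63/4. Minimum is 2 at row 1 (x_1 leaves); pivot element 2/5.
Divide row 1 by 2/5; eliminate column x_4 from the other rows.
After both pivots, the entry at the z-row, column w1 is 9/2.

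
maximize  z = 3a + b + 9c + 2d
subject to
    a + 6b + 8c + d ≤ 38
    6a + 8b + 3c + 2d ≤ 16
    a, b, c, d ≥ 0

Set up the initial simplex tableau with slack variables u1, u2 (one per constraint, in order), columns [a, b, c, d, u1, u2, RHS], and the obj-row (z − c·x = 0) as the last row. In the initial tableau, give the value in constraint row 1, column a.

1

Constraint 1 has coefficient 1 on a.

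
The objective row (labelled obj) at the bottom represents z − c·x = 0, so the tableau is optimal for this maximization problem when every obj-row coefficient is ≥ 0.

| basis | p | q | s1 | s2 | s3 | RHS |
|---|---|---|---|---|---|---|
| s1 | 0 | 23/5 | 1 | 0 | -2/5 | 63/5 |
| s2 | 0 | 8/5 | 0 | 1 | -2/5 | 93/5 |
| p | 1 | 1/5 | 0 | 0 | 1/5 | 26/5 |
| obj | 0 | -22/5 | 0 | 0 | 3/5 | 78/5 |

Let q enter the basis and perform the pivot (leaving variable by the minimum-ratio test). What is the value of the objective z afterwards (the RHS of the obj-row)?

Ratio test on column q — row 1: (63/5)/(23/5) = 63/23; row 2: (93/5)/(8/5) = 93/8; row 3: (26/5)/(1/5) = 26. Minimum is 63/23 at row 1 (s1 leaves); pivot element 23/5.
Pivot on row 1; the obj-row RHS becomes 78/5 − (-22/5)·(63/23) = 636/23.

636/23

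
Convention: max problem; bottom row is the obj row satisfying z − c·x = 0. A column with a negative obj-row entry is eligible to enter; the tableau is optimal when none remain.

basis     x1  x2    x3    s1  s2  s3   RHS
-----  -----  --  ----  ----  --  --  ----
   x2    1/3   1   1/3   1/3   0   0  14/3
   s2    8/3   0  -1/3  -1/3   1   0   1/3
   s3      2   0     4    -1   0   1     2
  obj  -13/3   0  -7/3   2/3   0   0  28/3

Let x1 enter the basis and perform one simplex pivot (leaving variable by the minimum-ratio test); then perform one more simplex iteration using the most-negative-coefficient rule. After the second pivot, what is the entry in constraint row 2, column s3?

1/34

Ratio test on column x1 — row 1: (14/3)/(1/3) = 14; row 2: (1/3)/(8/3) = 1/8; row 3: 2/2 = 1. Minimum is 1/8 at row 2 (s2 leaves); pivot element 8/3.
Divide row 2 by 8/3; eliminate column x1 from the other rows.
Second iteration: most negative obj-row entry is -23/8 in column x3, so x3 enters.
Ratio test on column x3 — row 1: (37/8)/(3/8) = 37/3; row 2: entry -1/8 ≤ 0; row 3: (7/4)/(17/4) = 7/17. Minimum is 7/17 at row 3 (s3 leaves); pivot element 17/4.
Divide row 3 by 17/4; eliminate column x3 from the other rows.
After both pivots, the entry at constraint row 2, column s3 is 1/34.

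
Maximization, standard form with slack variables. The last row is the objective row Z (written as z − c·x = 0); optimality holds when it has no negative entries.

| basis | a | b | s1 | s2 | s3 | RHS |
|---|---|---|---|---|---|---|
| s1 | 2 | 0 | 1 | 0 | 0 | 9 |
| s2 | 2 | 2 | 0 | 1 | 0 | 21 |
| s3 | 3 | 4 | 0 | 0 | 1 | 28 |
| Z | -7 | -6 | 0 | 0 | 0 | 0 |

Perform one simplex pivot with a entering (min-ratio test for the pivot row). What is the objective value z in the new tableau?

Ratio test on column a — row 1: 9/2 = 9/2; row 2: 21/2 = 21/2; row 3: 28/3 = 28/3. Minimum is 9/2 at row 1 (s1 leaves); pivot element 2.
Pivot on row 1; the Z-row RHS becomes 0 − (-7)·(9/2) = 63/2.

63/2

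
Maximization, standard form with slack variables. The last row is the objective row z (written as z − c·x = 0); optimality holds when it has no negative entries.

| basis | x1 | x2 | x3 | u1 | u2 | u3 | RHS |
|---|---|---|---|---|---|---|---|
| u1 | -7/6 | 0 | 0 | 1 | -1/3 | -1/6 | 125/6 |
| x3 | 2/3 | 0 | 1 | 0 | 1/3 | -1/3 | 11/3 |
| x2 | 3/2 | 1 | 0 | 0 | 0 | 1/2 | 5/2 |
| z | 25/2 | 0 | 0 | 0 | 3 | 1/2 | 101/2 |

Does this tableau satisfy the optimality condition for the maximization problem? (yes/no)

yes

Every z-row coefficient is ≥ 0, so the tableau is optimal.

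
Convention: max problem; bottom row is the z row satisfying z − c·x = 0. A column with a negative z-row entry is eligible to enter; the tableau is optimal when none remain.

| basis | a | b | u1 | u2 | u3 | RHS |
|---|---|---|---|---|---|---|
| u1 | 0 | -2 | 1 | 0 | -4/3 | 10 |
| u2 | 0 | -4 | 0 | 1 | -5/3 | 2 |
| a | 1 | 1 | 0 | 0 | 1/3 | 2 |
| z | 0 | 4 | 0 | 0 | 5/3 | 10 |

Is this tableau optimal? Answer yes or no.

yes

Every z-row coefficient is ≥ 0, so the tableau is optimal.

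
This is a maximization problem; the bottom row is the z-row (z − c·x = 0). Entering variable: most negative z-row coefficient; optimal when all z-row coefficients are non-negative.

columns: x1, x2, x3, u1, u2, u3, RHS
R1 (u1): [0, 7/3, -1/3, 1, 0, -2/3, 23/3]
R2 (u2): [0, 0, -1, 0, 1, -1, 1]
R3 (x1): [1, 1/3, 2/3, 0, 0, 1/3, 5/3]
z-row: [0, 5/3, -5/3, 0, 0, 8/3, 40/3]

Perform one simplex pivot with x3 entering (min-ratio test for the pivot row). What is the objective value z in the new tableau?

35/2

Ratio test on column x3 — row 1: entry -1/3 ≤ 0; row 2: entry -1 ≤ 0; row 3: (5/3)/(2/3) = 5/2. Minimum is 5/2 at row 3 (x1 leaves); pivot element 2/3.
Pivot on row 3; the z-row RHS becomes 40/3 − (-5/3)·(5/2) = 35/2.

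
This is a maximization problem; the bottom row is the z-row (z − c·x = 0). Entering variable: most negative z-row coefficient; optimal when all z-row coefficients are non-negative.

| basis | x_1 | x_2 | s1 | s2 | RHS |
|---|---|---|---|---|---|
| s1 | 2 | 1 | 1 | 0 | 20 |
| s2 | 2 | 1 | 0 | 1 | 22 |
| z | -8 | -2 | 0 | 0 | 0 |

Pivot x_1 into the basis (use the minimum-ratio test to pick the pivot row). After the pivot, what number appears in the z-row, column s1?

4

Ratio test on column x_1 — row 1: 20/2 = 10; row 2: 22/2 = 11. Minimum is 10 at row 1 (s1 leaves); pivot element 2.
Divide row 1 by 2; eliminate column x_1 from the other rows.
z-row update in column s1: 0 − (-8)·(1/2) = 4.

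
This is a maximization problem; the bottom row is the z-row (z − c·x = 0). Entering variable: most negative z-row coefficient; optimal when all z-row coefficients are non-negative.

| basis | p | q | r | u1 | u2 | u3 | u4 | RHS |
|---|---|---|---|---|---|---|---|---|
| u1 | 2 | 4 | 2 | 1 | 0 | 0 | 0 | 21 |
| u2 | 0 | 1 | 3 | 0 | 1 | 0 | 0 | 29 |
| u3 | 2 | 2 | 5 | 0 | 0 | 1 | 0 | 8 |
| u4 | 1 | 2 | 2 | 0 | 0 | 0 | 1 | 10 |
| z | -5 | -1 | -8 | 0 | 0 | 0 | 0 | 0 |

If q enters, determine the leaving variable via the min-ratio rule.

Column q entries and ratios — u1: 21/4 = 21/4; u2: 29/1 = 29; u3: 8/2 = 4; u4: 10/2 = 5.
Smallest ratio is 4 in the row of u3, so u3 leaves.

u3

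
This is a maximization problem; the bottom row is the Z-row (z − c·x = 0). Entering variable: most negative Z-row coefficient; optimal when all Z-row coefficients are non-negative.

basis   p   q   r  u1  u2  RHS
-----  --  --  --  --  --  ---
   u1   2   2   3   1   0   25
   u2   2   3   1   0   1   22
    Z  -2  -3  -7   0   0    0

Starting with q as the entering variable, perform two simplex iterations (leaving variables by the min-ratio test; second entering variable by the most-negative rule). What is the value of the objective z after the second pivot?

340/7

Ratio test on column q — row 1: 25/2 = 25/2; row 2: 22/3 = 22/3. Minimum is 22/3 at row 2 (u2 leaves); pivot element 3.
Pivot on row 2; the Z-row RHS becomes 0 − (-3)·(22/3) = 22.
Next entering variable (most negative Z-row entry -6): r.
Ratio test on column r — row 1: (31/3)/(7/3) = 31/7; row 2: (22/3)/(1/3) = 22. Minimum is 31/7 at row 1 (u1 leaves); pivot element 7/3.
After the second pivot the Z-row RHS is 22 − (-6)·(31/7) = 340/7.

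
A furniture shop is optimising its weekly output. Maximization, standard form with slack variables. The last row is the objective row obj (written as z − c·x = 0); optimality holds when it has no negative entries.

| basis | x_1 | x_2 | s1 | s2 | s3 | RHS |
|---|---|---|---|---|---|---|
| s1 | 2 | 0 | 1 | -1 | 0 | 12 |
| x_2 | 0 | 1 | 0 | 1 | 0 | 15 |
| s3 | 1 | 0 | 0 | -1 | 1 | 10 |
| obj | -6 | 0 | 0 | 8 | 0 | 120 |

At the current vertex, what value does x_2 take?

15

x_2 is basic (row 2); its value is the RHS of that row, 15.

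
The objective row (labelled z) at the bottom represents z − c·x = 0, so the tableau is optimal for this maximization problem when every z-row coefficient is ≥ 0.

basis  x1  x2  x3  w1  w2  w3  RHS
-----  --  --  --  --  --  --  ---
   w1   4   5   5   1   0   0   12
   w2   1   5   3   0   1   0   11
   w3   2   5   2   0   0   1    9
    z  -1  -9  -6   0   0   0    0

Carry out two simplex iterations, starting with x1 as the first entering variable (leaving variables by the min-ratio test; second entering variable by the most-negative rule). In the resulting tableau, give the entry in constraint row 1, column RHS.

3/2

Ratio test on column x1 — row 1: 12/4 = 3; row 2: 11/1 = 11; row 3: 9/2 = 9/2. Minimum is 3 at row 1 (w1 leaves); pivot element 4.
Divide row 1 by 4; eliminate column x1 from the other rows.
Second iteration: most negative z-row entry is -31/4 in column x2, so x2 enters.
Ratio test on column x2 — row 1: 3/(5/4) = 12/5; row 2: 8/(15/4) = 32/15; row 3: 3/(5/2) = 6/5. Minimum is 6/5 at row 3 (w3 leaves); pivot element 5/2.
Divide row 3 by 5/2; eliminate column x2 from the other rows.
After both pivots, the entry at constraint row 1, column RHS is 3/2.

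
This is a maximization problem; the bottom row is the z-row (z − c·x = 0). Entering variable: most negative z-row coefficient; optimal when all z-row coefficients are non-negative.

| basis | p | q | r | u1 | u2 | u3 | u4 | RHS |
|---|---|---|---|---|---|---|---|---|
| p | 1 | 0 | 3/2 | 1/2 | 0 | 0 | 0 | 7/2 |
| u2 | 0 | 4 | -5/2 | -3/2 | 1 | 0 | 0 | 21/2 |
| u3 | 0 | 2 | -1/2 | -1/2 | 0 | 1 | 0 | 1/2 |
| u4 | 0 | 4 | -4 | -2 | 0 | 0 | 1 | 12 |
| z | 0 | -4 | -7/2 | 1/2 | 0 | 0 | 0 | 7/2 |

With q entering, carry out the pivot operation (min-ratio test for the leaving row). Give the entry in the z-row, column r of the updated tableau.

-9/2

Ratio test on column q — row 1: entry 0 ≤ 0; row 2: (21/2)/4 = 21/8; row 3: (1/2)/2 = 1/4; row 4: 12/4 = 3. Minimum is 1/4 at row 3 (u3 leaves); pivot element 2.
Divide row 3 by 2; eliminate column q from the other rows.
z-row update in column r: -7/2 − (-4)·(-1/4) = -9/2.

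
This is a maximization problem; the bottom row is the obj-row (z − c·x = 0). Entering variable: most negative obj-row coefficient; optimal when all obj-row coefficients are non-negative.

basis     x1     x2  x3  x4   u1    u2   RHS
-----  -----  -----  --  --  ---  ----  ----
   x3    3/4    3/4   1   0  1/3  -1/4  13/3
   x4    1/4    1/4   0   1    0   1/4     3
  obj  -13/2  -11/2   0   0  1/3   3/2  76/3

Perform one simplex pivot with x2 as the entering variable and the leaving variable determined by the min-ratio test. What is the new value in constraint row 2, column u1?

-1/9

Ratio test on column x2 — row 1: (13/3)/(3/4) = 52/9; row 2: 3/(1/4) = 12. Minimum is 52/9 at row 1 (x3 leaves); pivot element 3/4.
Divide row 1 by 3/4; eliminate column x2 from the other rows.
Row 2 update in column u1: 0 − (1/4)·(4/9) = -1/9.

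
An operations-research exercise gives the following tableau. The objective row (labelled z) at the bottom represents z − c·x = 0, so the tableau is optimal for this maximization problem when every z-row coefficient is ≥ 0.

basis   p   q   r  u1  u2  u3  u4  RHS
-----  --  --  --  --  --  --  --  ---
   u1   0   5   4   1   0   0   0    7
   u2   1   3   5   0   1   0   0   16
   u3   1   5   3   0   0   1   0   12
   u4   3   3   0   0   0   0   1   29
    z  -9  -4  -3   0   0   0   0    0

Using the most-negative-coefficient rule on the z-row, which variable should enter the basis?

Negative z-row entries: p: -9, q: -4, r: -3.
The most negative is -9 in column p, so p enters.

p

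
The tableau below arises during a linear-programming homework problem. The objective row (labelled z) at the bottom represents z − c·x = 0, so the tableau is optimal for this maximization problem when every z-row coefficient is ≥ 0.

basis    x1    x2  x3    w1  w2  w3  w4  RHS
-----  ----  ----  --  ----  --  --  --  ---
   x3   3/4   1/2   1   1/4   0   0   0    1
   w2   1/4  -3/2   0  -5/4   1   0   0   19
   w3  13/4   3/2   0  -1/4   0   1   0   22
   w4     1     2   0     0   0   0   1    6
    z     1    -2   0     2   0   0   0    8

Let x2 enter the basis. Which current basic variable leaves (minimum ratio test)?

Column x2 entries and ratios — x3: 1/(1/2) = 2; w2: -3/2 ≤ 0, skip; w3: 22/(3/2) = 44/3; w4: 6/2 = 3.
Smallest ratio is 2 in the row of x3, so x3 leaves.

x3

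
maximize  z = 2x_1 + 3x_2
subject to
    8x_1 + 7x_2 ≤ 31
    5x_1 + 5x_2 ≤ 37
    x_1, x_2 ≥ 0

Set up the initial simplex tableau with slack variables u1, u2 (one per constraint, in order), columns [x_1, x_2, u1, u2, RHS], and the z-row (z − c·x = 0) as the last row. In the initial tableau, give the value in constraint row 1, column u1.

1

Slack u1 belongs to constraint 1; its column is the unit vector e_1, so the entry in row 1 is 1.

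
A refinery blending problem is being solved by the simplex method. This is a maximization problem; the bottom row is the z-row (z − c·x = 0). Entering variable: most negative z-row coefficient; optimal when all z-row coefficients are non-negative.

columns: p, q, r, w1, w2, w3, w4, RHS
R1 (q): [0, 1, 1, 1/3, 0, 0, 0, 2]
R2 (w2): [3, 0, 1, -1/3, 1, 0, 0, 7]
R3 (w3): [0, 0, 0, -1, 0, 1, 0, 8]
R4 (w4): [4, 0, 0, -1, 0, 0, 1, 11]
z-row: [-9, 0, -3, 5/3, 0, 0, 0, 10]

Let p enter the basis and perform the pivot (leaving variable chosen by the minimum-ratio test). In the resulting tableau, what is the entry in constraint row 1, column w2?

0

Ratio test on column p — row 1: entry 0 ≤ 0; row 2: 7/3 = 7/3; row 3: entry 0 ≤ 0; row 4: 11/4 = 11/4. Minimum is 7/3 at row 2 (w2 leaves); pivot element 3.
Divide row 2 by 3; eliminate column p from the other rows.
Row 1 update in column w2: 0 − 0·(1/3) = 0.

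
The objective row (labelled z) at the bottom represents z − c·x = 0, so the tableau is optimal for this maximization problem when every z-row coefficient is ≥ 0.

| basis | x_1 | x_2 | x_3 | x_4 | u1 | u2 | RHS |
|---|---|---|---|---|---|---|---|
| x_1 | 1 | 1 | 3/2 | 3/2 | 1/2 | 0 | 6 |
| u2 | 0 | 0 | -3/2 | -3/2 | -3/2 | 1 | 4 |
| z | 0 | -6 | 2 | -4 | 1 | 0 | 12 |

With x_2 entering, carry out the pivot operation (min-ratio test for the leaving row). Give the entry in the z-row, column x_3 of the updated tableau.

Ratio test on column x_2 — row 1: 6/1 = 6; row 2: entry 0 ≤ 0. Minimum is 6 at row 1 (x_1 leaves); pivot element 1.
Divide row 1 by 1; eliminate column x_2 from the other rows.
z-row update in column x_3: 2 − (-6)·(3/2) = 11.

11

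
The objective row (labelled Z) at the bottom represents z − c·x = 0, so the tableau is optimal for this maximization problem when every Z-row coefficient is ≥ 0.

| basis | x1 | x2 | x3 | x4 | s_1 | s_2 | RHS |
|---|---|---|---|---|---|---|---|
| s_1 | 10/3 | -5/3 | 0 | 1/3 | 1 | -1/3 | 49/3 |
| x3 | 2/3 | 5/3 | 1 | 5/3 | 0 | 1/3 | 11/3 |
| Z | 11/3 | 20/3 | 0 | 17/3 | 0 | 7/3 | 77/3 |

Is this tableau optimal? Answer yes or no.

yes

Every Z-row coefficient is ≥ 0, so the tableau is optimal.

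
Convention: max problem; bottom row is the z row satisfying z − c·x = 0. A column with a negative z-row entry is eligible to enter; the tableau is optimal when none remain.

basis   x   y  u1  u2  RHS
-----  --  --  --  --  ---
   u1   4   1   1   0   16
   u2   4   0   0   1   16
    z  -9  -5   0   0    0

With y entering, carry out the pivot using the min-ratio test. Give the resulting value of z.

80

Ratio test on column y — row 1: 16/1 = 16; row 2: entry 0 ≤ 0. Minimum is 16 at row 1 (u1 leaves); pivot element 1.
Pivot on row 1; the z-row RHS becomes 0 − (-5)·16 = 80.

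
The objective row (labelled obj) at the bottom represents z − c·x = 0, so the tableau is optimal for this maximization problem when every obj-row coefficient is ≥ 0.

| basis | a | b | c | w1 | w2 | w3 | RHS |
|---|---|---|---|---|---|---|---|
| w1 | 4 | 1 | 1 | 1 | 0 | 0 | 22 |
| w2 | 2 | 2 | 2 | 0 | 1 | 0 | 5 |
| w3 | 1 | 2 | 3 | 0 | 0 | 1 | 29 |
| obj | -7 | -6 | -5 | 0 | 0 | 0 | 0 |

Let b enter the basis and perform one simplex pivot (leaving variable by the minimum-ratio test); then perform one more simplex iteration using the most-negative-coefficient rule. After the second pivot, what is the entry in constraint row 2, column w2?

1/2

Ratio test on column b — row 1: 22/1 = 22; row 2: 5/2 = 5/2; row 3: 29/2 = 29/2. Minimum is 5/2 at row 2 (w2 leaves); pivot element 2.
Divide row 2 by 2; eliminate column b from the other rows.
Second iteration: most negative obj-row entry is -1 in column a, so a enters.
Ratio test on column a — row 1: (39/2)/3 = 13/2; row 2: (5/2)/1 = 5/2; row 3: entry -1 ≤ 0. Minimum is 5/2 at row 2 (b leaves); pivot element 1.
Divide row 2 by 1; eliminate column a from the other rows.
After both pivots, the entry at constraint row 2, column w2 is 1/2.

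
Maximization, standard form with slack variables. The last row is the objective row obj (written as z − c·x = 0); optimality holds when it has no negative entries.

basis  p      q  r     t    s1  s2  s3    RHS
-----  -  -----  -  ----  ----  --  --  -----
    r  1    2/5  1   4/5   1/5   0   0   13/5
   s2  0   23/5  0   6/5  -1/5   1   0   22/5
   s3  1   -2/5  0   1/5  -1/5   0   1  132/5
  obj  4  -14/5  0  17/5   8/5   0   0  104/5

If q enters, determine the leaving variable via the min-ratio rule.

Column q entries and ratios — r: (13/5)/(2/5) = 13/2; s2: (22/5)/(23/5) = 22/23; s3: -2/5 ≤ 0, skip.
Smallest ratio is 22/23 in the row of s2, so s2 leaves.

s2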